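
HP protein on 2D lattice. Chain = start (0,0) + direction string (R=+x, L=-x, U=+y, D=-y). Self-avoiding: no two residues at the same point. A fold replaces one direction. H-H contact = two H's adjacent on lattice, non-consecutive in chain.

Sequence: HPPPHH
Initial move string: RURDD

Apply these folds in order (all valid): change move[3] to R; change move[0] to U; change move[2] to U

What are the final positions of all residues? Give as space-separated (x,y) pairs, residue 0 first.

Initial moves: RURDD
Fold: move[3]->R => RURRD (positions: [(0, 0), (1, 0), (1, 1), (2, 1), (3, 1), (3, 0)])
Fold: move[0]->U => UURRD (positions: [(0, 0), (0, 1), (0, 2), (1, 2), (2, 2), (2, 1)])
Fold: move[2]->U => UUURD (positions: [(0, 0), (0, 1), (0, 2), (0, 3), (1, 3), (1, 2)])

Answer: (0,0) (0,1) (0,2) (0,3) (1,3) (1,2)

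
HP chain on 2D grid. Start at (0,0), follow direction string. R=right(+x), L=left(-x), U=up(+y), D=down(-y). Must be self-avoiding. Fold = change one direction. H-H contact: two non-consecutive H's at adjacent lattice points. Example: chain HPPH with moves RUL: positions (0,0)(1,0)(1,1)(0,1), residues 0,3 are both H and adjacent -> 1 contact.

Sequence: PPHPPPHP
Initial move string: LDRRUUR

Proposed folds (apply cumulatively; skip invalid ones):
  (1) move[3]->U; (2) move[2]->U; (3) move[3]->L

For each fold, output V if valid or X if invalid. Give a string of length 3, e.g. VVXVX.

Answer: XXX

Derivation:
Initial: LDRRUUR -> [(0, 0), (-1, 0), (-1, -1), (0, -1), (1, -1), (1, 0), (1, 1), (2, 1)]
Fold 1: move[3]->U => LDRUUUR INVALID (collision), skipped
Fold 2: move[2]->U => LDURUUR INVALID (collision), skipped
Fold 3: move[3]->L => LDRLUUR INVALID (collision), skipped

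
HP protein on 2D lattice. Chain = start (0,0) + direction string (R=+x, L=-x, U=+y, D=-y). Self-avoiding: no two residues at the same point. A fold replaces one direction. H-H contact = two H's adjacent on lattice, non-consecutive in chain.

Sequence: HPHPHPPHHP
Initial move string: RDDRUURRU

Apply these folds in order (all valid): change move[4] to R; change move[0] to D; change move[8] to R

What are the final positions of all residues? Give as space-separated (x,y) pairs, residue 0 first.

Answer: (0,0) (0,-1) (0,-2) (0,-3) (1,-3) (2,-3) (2,-2) (3,-2) (4,-2) (5,-2)

Derivation:
Initial moves: RDDRUURRU
Fold: move[4]->R => RDDRRURRU (positions: [(0, 0), (1, 0), (1, -1), (1, -2), (2, -2), (3, -2), (3, -1), (4, -1), (5, -1), (5, 0)])
Fold: move[0]->D => DDDRRURRU (positions: [(0, 0), (0, -1), (0, -2), (0, -3), (1, -3), (2, -3), (2, -2), (3, -2), (4, -2), (4, -1)])
Fold: move[8]->R => DDDRRURRR (positions: [(0, 0), (0, -1), (0, -2), (0, -3), (1, -3), (2, -3), (2, -2), (3, -2), (4, -2), (5, -2)])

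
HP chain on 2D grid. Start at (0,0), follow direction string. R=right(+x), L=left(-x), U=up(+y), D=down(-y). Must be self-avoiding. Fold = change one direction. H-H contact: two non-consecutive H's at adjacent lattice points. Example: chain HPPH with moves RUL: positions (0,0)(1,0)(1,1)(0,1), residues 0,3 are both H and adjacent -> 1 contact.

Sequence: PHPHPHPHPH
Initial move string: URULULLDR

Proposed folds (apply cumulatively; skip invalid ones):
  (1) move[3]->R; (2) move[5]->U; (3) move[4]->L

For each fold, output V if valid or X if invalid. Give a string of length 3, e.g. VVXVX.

Initial: URULULLDR -> [(0, 0), (0, 1), (1, 1), (1, 2), (0, 2), (0, 3), (-1, 3), (-2, 3), (-2, 2), (-1, 2)]
Fold 1: move[3]->R => URURULLDR INVALID (collision), skipped
Fold 2: move[5]->U => URULUULDR INVALID (collision), skipped
Fold 3: move[4]->L => URULLLLDR VALID

Answer: XXV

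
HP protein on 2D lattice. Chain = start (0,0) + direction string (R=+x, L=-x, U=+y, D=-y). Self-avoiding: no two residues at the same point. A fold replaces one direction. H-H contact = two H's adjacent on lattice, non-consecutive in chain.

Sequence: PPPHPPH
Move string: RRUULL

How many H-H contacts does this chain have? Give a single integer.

Positions: [(0, 0), (1, 0), (2, 0), (2, 1), (2, 2), (1, 2), (0, 2)]
No H-H contacts found.

Answer: 0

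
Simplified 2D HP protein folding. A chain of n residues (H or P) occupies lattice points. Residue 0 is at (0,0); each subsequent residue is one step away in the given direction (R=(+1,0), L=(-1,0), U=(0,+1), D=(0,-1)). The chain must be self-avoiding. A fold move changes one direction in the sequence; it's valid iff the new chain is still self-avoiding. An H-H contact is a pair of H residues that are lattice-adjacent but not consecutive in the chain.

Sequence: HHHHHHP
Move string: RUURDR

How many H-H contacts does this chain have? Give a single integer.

Answer: 1

Derivation:
Positions: [(0, 0), (1, 0), (1, 1), (1, 2), (2, 2), (2, 1), (3, 1)]
H-H contact: residue 2 @(1,1) - residue 5 @(2, 1)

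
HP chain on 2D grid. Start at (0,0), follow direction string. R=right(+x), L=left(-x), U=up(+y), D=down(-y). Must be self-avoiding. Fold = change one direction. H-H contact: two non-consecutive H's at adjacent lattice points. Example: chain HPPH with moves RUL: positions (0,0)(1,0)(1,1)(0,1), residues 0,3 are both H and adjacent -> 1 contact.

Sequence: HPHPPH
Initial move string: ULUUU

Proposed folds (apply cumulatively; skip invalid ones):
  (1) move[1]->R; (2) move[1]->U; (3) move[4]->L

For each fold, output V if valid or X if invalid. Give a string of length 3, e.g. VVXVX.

Answer: VVV

Derivation:
Initial: ULUUU -> [(0, 0), (0, 1), (-1, 1), (-1, 2), (-1, 3), (-1, 4)]
Fold 1: move[1]->R => URUUU VALID
Fold 2: move[1]->U => UUUUU VALID
Fold 3: move[4]->L => UUUUL VALID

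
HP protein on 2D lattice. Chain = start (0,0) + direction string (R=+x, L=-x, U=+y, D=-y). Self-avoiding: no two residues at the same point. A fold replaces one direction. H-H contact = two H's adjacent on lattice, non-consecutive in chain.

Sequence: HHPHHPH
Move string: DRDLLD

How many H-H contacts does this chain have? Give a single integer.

Answer: 1

Derivation:
Positions: [(0, 0), (0, -1), (1, -1), (1, -2), (0, -2), (-1, -2), (-1, -3)]
H-H contact: residue 1 @(0,-1) - residue 4 @(0, -2)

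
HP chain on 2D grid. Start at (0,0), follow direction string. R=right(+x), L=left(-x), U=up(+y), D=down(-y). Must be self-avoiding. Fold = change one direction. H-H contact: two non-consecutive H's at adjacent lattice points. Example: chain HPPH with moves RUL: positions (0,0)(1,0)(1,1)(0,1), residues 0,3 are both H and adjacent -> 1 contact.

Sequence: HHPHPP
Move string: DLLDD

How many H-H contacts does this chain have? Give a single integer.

Answer: 0

Derivation:
Positions: [(0, 0), (0, -1), (-1, -1), (-2, -1), (-2, -2), (-2, -3)]
No H-H contacts found.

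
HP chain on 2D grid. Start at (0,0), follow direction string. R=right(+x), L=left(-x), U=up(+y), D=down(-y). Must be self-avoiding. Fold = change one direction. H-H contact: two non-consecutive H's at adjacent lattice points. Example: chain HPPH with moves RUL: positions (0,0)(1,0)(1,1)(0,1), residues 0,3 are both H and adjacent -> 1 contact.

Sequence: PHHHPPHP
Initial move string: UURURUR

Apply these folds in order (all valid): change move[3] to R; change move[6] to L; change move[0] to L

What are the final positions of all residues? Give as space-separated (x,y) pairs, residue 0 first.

Initial moves: UURURUR
Fold: move[3]->R => UURRRUR (positions: [(0, 0), (0, 1), (0, 2), (1, 2), (2, 2), (3, 2), (3, 3), (4, 3)])
Fold: move[6]->L => UURRRUL (positions: [(0, 0), (0, 1), (0, 2), (1, 2), (2, 2), (3, 2), (3, 3), (2, 3)])
Fold: move[0]->L => LURRRUL (positions: [(0, 0), (-1, 0), (-1, 1), (0, 1), (1, 1), (2, 1), (2, 2), (1, 2)])

Answer: (0,0) (-1,0) (-1,1) (0,1) (1,1) (2,1) (2,2) (1,2)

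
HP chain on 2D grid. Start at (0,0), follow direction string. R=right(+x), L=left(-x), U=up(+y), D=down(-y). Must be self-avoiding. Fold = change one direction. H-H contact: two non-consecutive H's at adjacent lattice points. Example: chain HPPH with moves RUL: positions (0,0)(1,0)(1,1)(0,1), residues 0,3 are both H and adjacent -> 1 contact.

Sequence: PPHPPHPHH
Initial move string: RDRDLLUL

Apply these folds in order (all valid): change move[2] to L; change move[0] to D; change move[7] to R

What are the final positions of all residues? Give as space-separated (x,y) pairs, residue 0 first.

Initial moves: RDRDLLUL
Fold: move[2]->L => RDLDLLUL (positions: [(0, 0), (1, 0), (1, -1), (0, -1), (0, -2), (-1, -2), (-2, -2), (-2, -1), (-3, -1)])
Fold: move[0]->D => DDLDLLUL (positions: [(0, 0), (0, -1), (0, -2), (-1, -2), (-1, -3), (-2, -3), (-3, -3), (-3, -2), (-4, -2)])
Fold: move[7]->R => DDLDLLUR (positions: [(0, 0), (0, -1), (0, -2), (-1, -2), (-1, -3), (-2, -3), (-3, -3), (-3, -2), (-2, -2)])

Answer: (0,0) (0,-1) (0,-2) (-1,-2) (-1,-3) (-2,-3) (-3,-3) (-3,-2) (-2,-2)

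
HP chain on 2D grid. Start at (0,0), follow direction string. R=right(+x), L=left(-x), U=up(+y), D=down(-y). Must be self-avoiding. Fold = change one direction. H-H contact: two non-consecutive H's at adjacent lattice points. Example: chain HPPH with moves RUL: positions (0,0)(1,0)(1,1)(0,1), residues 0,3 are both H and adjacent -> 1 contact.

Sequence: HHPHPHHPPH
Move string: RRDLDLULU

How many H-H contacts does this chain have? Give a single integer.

Answer: 1

Derivation:
Positions: [(0, 0), (1, 0), (2, 0), (2, -1), (1, -1), (1, -2), (0, -2), (0, -1), (-1, -1), (-1, 0)]
H-H contact: residue 0 @(0,0) - residue 9 @(-1, 0)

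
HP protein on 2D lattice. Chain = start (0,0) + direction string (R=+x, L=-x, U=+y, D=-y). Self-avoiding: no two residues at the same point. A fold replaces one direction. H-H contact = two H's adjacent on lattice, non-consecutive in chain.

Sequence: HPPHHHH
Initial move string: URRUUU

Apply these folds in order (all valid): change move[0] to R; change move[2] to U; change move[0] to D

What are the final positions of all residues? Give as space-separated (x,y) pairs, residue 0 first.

Answer: (0,0) (0,-1) (1,-1) (1,0) (1,1) (1,2) (1,3)

Derivation:
Initial moves: URRUUU
Fold: move[0]->R => RRRUUU (positions: [(0, 0), (1, 0), (2, 0), (3, 0), (3, 1), (3, 2), (3, 3)])
Fold: move[2]->U => RRUUUU (positions: [(0, 0), (1, 0), (2, 0), (2, 1), (2, 2), (2, 3), (2, 4)])
Fold: move[0]->D => DRUUUU (positions: [(0, 0), (0, -1), (1, -1), (1, 0), (1, 1), (1, 2), (1, 3)])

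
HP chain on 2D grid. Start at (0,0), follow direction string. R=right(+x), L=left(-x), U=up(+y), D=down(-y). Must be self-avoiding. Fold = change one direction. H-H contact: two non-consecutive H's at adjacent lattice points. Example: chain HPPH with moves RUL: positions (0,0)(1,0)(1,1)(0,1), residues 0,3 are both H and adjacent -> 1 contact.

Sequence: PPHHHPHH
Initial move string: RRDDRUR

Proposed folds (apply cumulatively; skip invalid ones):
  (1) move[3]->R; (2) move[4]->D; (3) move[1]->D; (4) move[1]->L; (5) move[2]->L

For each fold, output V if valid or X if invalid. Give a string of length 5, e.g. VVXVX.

Initial: RRDDRUR -> [(0, 0), (1, 0), (2, 0), (2, -1), (2, -2), (3, -2), (3, -1), (4, -1)]
Fold 1: move[3]->R => RRDRRUR VALID
Fold 2: move[4]->D => RRDRDUR INVALID (collision), skipped
Fold 3: move[1]->D => RDDRRUR VALID
Fold 4: move[1]->L => RLDRRUR INVALID (collision), skipped
Fold 5: move[2]->L => RDLRRUR INVALID (collision), skipped

Answer: VXVXX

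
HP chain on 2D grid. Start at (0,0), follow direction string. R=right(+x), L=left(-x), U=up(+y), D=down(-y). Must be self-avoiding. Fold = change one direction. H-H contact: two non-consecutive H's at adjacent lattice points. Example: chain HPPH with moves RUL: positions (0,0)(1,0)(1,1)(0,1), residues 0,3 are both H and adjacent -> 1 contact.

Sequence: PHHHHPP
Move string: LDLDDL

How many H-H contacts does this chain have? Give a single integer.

Answer: 0

Derivation:
Positions: [(0, 0), (-1, 0), (-1, -1), (-2, -1), (-2, -2), (-2, -3), (-3, -3)]
No H-H contacts found.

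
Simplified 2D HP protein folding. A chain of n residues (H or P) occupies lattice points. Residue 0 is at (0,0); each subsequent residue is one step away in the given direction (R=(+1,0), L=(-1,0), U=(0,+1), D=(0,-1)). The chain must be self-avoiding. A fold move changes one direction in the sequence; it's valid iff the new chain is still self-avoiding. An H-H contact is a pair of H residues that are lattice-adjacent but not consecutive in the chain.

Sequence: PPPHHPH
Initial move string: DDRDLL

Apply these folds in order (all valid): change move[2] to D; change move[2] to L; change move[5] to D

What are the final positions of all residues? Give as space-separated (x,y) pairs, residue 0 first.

Initial moves: DDRDLL
Fold: move[2]->D => DDDDLL (positions: [(0, 0), (0, -1), (0, -2), (0, -3), (0, -4), (-1, -4), (-2, -4)])
Fold: move[2]->L => DDLDLL (positions: [(0, 0), (0, -1), (0, -2), (-1, -2), (-1, -3), (-2, -3), (-3, -3)])
Fold: move[5]->D => DDLDLD (positions: [(0, 0), (0, -1), (0, -2), (-1, -2), (-1, -3), (-2, -3), (-2, -4)])

Answer: (0,0) (0,-1) (0,-2) (-1,-2) (-1,-3) (-2,-3) (-2,-4)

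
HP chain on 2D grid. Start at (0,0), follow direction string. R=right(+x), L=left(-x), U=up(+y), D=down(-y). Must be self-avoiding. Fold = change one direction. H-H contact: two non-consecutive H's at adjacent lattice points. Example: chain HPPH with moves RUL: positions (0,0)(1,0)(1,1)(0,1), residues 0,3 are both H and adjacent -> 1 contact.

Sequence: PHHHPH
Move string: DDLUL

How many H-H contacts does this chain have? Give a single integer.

Answer: 0

Derivation:
Positions: [(0, 0), (0, -1), (0, -2), (-1, -2), (-1, -1), (-2, -1)]
No H-H contacts found.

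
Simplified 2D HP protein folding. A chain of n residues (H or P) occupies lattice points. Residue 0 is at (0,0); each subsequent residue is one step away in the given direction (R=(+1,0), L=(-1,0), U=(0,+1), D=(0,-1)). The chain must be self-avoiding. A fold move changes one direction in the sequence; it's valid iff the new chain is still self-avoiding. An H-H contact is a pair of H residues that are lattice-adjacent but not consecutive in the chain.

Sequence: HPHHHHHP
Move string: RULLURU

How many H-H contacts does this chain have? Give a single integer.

Positions: [(0, 0), (1, 0), (1, 1), (0, 1), (-1, 1), (-1, 2), (0, 2), (0, 3)]
H-H contact: residue 0 @(0,0) - residue 3 @(0, 1)
H-H contact: residue 3 @(0,1) - residue 6 @(0, 2)

Answer: 2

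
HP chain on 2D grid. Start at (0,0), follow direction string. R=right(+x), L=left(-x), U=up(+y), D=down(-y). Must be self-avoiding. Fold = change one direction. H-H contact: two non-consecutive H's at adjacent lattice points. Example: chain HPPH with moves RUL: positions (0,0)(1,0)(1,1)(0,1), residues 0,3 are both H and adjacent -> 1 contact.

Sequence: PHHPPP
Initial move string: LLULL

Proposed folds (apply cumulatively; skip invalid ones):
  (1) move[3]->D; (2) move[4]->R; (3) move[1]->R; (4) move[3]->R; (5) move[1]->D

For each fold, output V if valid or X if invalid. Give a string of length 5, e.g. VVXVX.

Initial: LLULL -> [(0, 0), (-1, 0), (-2, 0), (-2, 1), (-3, 1), (-4, 1)]
Fold 1: move[3]->D => LLUDL INVALID (collision), skipped
Fold 2: move[4]->R => LLULR INVALID (collision), skipped
Fold 3: move[1]->R => LRULL INVALID (collision), skipped
Fold 4: move[3]->R => LLURL INVALID (collision), skipped
Fold 5: move[1]->D => LDULL INVALID (collision), skipped

Answer: XXXXX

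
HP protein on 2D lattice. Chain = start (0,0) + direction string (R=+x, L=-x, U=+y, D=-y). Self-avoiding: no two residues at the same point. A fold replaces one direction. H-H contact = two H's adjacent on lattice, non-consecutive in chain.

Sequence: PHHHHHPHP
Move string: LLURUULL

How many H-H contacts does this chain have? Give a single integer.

Positions: [(0, 0), (-1, 0), (-2, 0), (-2, 1), (-1, 1), (-1, 2), (-1, 3), (-2, 3), (-3, 3)]
H-H contact: residue 1 @(-1,0) - residue 4 @(-1, 1)

Answer: 1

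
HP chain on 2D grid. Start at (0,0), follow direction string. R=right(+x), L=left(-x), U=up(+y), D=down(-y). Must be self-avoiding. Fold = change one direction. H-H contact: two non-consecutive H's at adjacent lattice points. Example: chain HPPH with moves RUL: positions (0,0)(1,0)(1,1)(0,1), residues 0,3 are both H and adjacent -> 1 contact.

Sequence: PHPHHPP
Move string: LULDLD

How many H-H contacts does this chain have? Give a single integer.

Answer: 1

Derivation:
Positions: [(0, 0), (-1, 0), (-1, 1), (-2, 1), (-2, 0), (-3, 0), (-3, -1)]
H-H contact: residue 1 @(-1,0) - residue 4 @(-2, 0)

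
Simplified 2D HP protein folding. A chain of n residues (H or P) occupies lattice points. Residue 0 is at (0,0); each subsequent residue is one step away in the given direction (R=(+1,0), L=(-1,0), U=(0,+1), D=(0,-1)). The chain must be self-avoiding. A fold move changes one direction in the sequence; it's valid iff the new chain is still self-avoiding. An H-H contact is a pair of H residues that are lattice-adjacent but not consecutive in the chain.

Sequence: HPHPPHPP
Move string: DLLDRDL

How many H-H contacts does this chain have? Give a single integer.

Positions: [(0, 0), (0, -1), (-1, -1), (-2, -1), (-2, -2), (-1, -2), (-1, -3), (-2, -3)]
H-H contact: residue 2 @(-1,-1) - residue 5 @(-1, -2)

Answer: 1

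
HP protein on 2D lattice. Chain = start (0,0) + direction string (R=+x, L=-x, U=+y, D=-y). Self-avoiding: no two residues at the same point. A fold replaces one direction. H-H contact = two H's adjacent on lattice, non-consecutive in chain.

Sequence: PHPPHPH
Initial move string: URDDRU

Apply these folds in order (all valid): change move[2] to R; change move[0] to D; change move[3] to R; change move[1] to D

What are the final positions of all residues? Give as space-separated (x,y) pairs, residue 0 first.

Initial moves: URDDRU
Fold: move[2]->R => URRDRU (positions: [(0, 0), (0, 1), (1, 1), (2, 1), (2, 0), (3, 0), (3, 1)])
Fold: move[0]->D => DRRDRU (positions: [(0, 0), (0, -1), (1, -1), (2, -1), (2, -2), (3, -2), (3, -1)])
Fold: move[3]->R => DRRRRU (positions: [(0, 0), (0, -1), (1, -1), (2, -1), (3, -1), (4, -1), (4, 0)])
Fold: move[1]->D => DDRRRU (positions: [(0, 0), (0, -1), (0, -2), (1, -2), (2, -2), (3, -2), (3, -1)])

Answer: (0,0) (0,-1) (0,-2) (1,-2) (2,-2) (3,-2) (3,-1)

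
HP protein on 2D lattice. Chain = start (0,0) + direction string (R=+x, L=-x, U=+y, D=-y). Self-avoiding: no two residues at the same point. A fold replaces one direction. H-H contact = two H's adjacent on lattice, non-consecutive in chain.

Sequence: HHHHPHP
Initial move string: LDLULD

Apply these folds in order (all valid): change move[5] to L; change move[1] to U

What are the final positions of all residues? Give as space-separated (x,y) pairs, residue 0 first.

Answer: (0,0) (-1,0) (-1,1) (-2,1) (-2,2) (-3,2) (-4,2)

Derivation:
Initial moves: LDLULD
Fold: move[5]->L => LDLULL (positions: [(0, 0), (-1, 0), (-1, -1), (-2, -1), (-2, 0), (-3, 0), (-4, 0)])
Fold: move[1]->U => LULULL (positions: [(0, 0), (-1, 0), (-1, 1), (-2, 1), (-2, 2), (-3, 2), (-4, 2)])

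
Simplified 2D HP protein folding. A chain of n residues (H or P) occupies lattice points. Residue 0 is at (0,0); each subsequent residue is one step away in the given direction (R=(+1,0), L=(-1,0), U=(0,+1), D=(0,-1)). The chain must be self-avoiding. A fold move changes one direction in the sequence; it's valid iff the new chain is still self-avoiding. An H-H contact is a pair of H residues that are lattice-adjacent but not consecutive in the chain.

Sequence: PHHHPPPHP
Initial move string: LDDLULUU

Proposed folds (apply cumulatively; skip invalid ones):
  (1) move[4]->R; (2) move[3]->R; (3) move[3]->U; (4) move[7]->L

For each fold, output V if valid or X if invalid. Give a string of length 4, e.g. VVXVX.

Answer: XXXV

Derivation:
Initial: LDDLULUU -> [(0, 0), (-1, 0), (-1, -1), (-1, -2), (-2, -2), (-2, -1), (-3, -1), (-3, 0), (-3, 1)]
Fold 1: move[4]->R => LDDLRLUU INVALID (collision), skipped
Fold 2: move[3]->R => LDDRULUU INVALID (collision), skipped
Fold 3: move[3]->U => LDDUULUU INVALID (collision), skipped
Fold 4: move[7]->L => LDDLULUL VALID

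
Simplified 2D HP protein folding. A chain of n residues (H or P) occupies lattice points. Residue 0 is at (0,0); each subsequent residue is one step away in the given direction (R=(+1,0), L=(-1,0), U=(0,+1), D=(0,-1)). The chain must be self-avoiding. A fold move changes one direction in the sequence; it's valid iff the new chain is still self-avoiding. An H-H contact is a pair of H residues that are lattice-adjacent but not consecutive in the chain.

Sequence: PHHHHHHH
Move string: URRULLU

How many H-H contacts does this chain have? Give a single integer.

Answer: 2

Derivation:
Positions: [(0, 0), (0, 1), (1, 1), (2, 1), (2, 2), (1, 2), (0, 2), (0, 3)]
H-H contact: residue 1 @(0,1) - residue 6 @(0, 2)
H-H contact: residue 2 @(1,1) - residue 5 @(1, 2)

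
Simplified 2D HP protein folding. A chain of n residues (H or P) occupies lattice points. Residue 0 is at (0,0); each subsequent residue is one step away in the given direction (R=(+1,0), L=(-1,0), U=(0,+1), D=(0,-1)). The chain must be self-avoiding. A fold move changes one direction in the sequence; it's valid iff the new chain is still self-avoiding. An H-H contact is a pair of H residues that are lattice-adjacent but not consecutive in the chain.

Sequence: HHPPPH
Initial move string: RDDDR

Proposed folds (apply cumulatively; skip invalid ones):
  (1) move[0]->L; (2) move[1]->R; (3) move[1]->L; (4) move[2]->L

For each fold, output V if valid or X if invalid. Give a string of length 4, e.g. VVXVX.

Answer: VXVV

Derivation:
Initial: RDDDR -> [(0, 0), (1, 0), (1, -1), (1, -2), (1, -3), (2, -3)]
Fold 1: move[0]->L => LDDDR VALID
Fold 2: move[1]->R => LRDDR INVALID (collision), skipped
Fold 3: move[1]->L => LLDDR VALID
Fold 4: move[2]->L => LLLDR VALID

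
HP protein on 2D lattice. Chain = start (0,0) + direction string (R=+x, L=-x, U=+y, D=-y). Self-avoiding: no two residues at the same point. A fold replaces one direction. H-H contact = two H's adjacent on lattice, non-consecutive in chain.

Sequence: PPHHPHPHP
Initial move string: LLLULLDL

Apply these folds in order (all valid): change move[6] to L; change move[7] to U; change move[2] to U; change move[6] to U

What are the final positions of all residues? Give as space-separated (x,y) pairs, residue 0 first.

Initial moves: LLLULLDL
Fold: move[6]->L => LLLULLLL (positions: [(0, 0), (-1, 0), (-2, 0), (-3, 0), (-3, 1), (-4, 1), (-5, 1), (-6, 1), (-7, 1)])
Fold: move[7]->U => LLLULLLU (positions: [(0, 0), (-1, 0), (-2, 0), (-3, 0), (-3, 1), (-4, 1), (-5, 1), (-6, 1), (-6, 2)])
Fold: move[2]->U => LLUULLLU (positions: [(0, 0), (-1, 0), (-2, 0), (-2, 1), (-2, 2), (-3, 2), (-4, 2), (-5, 2), (-5, 3)])
Fold: move[6]->U => LLUULLUU (positions: [(0, 0), (-1, 0), (-2, 0), (-2, 1), (-2, 2), (-3, 2), (-4, 2), (-4, 3), (-4, 4)])

Answer: (0,0) (-1,0) (-2,0) (-2,1) (-2,2) (-3,2) (-4,2) (-4,3) (-4,4)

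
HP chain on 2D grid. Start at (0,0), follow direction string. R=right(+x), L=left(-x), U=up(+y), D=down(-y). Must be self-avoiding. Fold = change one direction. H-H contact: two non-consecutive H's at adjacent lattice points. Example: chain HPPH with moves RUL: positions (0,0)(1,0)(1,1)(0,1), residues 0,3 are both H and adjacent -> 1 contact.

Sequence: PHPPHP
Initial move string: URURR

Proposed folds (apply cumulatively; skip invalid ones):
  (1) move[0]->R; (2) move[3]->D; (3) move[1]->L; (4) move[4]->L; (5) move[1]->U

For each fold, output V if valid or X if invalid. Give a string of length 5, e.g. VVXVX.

Answer: VXXXV

Derivation:
Initial: URURR -> [(0, 0), (0, 1), (1, 1), (1, 2), (2, 2), (3, 2)]
Fold 1: move[0]->R => RRURR VALID
Fold 2: move[3]->D => RRUDR INVALID (collision), skipped
Fold 3: move[1]->L => RLURR INVALID (collision), skipped
Fold 4: move[4]->L => RRURL INVALID (collision), skipped
Fold 5: move[1]->U => RUURR VALID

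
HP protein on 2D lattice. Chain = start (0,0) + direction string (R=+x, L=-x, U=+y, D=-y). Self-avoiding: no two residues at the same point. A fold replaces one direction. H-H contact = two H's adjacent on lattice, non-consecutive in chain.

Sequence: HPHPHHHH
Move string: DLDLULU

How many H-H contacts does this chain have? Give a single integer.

Positions: [(0, 0), (0, -1), (-1, -1), (-1, -2), (-2, -2), (-2, -1), (-3, -1), (-3, 0)]
H-H contact: residue 2 @(-1,-1) - residue 5 @(-2, -1)

Answer: 1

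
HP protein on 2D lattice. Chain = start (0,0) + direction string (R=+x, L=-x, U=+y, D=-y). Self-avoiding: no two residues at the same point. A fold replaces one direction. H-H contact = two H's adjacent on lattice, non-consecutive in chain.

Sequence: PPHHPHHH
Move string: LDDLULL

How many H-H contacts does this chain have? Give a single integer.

Answer: 1

Derivation:
Positions: [(0, 0), (-1, 0), (-1, -1), (-1, -2), (-2, -2), (-2, -1), (-3, -1), (-4, -1)]
H-H contact: residue 2 @(-1,-1) - residue 5 @(-2, -1)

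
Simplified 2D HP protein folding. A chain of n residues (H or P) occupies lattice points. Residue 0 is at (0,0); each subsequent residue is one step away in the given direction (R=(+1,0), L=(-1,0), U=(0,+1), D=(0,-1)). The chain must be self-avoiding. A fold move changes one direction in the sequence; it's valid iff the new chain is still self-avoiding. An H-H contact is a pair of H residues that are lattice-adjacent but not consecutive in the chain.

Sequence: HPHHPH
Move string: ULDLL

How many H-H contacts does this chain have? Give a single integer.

Positions: [(0, 0), (0, 1), (-1, 1), (-1, 0), (-2, 0), (-3, 0)]
H-H contact: residue 0 @(0,0) - residue 3 @(-1, 0)

Answer: 1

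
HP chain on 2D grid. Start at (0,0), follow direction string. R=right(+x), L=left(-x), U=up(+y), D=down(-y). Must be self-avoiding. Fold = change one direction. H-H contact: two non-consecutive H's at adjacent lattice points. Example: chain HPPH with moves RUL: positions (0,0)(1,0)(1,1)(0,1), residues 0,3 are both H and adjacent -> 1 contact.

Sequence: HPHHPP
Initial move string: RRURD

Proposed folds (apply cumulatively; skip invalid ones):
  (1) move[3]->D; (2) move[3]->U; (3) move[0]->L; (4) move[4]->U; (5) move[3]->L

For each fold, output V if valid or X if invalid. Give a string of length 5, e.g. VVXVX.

Answer: XXXVV

Derivation:
Initial: RRURD -> [(0, 0), (1, 0), (2, 0), (2, 1), (3, 1), (3, 0)]
Fold 1: move[3]->D => RRUDD INVALID (collision), skipped
Fold 2: move[3]->U => RRUUD INVALID (collision), skipped
Fold 3: move[0]->L => LRURD INVALID (collision), skipped
Fold 4: move[4]->U => RRURU VALID
Fold 5: move[3]->L => RRULU VALID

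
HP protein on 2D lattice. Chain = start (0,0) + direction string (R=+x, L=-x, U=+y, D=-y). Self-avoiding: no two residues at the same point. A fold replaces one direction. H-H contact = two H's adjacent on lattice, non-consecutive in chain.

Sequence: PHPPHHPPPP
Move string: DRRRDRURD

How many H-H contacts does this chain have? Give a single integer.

Answer: 0

Derivation:
Positions: [(0, 0), (0, -1), (1, -1), (2, -1), (3, -1), (3, -2), (4, -2), (4, -1), (5, -1), (5, -2)]
No H-H contacts found.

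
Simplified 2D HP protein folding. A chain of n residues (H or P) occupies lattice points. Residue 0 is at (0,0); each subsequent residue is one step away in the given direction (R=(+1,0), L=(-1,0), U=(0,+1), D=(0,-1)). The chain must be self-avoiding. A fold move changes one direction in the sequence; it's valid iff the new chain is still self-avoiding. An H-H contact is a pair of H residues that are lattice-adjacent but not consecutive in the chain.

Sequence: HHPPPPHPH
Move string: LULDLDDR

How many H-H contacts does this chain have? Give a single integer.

Answer: 0

Derivation:
Positions: [(0, 0), (-1, 0), (-1, 1), (-2, 1), (-2, 0), (-3, 0), (-3, -1), (-3, -2), (-2, -2)]
No H-H contacts found.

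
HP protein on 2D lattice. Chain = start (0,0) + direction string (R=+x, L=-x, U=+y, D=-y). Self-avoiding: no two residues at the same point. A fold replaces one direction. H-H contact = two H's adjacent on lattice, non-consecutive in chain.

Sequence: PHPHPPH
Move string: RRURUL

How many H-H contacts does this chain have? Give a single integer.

Positions: [(0, 0), (1, 0), (2, 0), (2, 1), (3, 1), (3, 2), (2, 2)]
H-H contact: residue 3 @(2,1) - residue 6 @(2, 2)

Answer: 1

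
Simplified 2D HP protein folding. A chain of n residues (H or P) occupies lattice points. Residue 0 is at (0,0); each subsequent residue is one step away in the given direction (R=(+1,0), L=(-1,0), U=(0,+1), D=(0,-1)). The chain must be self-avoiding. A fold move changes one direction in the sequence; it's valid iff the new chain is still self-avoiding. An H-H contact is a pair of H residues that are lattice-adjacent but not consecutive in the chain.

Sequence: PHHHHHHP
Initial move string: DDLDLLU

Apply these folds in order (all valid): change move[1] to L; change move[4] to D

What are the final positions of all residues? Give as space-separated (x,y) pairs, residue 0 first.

Initial moves: DDLDLLU
Fold: move[1]->L => DLLDLLU (positions: [(0, 0), (0, -1), (-1, -1), (-2, -1), (-2, -2), (-3, -2), (-4, -2), (-4, -1)])
Fold: move[4]->D => DLLDDLU (positions: [(0, 0), (0, -1), (-1, -1), (-2, -1), (-2, -2), (-2, -3), (-3, -3), (-3, -2)])

Answer: (0,0) (0,-1) (-1,-1) (-2,-1) (-2,-2) (-2,-3) (-3,-3) (-3,-2)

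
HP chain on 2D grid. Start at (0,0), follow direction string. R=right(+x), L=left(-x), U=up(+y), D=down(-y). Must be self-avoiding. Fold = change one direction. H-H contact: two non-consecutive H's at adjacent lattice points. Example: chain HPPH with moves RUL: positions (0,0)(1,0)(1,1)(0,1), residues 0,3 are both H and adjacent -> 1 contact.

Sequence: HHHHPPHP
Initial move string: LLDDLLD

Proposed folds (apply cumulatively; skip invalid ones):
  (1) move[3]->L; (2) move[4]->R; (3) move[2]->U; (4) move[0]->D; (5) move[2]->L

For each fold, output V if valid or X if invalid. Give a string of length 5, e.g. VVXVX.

Answer: VXVVV

Derivation:
Initial: LLDDLLD -> [(0, 0), (-1, 0), (-2, 0), (-2, -1), (-2, -2), (-3, -2), (-4, -2), (-4, -3)]
Fold 1: move[3]->L => LLDLLLD VALID
Fold 2: move[4]->R => LLDLRLD INVALID (collision), skipped
Fold 3: move[2]->U => LLULLLD VALID
Fold 4: move[0]->D => DLULLLD VALID
Fold 5: move[2]->L => DLLLLLD VALID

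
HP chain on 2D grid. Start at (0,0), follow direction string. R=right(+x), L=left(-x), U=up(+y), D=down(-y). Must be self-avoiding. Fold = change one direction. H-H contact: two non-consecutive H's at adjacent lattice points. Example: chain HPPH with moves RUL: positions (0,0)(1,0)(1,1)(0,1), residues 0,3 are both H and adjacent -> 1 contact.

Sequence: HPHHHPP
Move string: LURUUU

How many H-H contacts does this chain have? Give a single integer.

Positions: [(0, 0), (-1, 0), (-1, 1), (0, 1), (0, 2), (0, 3), (0, 4)]
H-H contact: residue 0 @(0,0) - residue 3 @(0, 1)

Answer: 1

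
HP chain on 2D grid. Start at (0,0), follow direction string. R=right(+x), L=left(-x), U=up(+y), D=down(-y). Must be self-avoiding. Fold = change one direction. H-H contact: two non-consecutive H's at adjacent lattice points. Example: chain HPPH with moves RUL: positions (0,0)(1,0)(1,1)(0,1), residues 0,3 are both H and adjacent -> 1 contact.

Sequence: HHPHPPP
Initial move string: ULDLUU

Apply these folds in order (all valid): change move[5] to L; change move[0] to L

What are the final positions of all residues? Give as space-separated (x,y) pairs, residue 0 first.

Answer: (0,0) (-1,0) (-2,0) (-2,-1) (-3,-1) (-3,0) (-4,0)

Derivation:
Initial moves: ULDLUU
Fold: move[5]->L => ULDLUL (positions: [(0, 0), (0, 1), (-1, 1), (-1, 0), (-2, 0), (-2, 1), (-3, 1)])
Fold: move[0]->L => LLDLUL (positions: [(0, 0), (-1, 0), (-2, 0), (-2, -1), (-3, -1), (-3, 0), (-4, 0)])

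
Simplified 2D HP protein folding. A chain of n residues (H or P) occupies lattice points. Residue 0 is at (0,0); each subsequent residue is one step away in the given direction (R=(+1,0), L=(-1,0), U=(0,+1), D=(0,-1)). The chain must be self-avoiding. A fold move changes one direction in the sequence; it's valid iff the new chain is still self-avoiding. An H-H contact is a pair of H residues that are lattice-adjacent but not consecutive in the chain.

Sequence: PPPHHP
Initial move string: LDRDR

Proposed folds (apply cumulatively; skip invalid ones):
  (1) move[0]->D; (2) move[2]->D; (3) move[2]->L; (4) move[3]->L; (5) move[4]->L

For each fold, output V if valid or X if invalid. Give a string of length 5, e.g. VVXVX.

Answer: VVVXV

Derivation:
Initial: LDRDR -> [(0, 0), (-1, 0), (-1, -1), (0, -1), (0, -2), (1, -2)]
Fold 1: move[0]->D => DDRDR VALID
Fold 2: move[2]->D => DDDDR VALID
Fold 3: move[2]->L => DDLDR VALID
Fold 4: move[3]->L => DDLLR INVALID (collision), skipped
Fold 5: move[4]->L => DDLDL VALID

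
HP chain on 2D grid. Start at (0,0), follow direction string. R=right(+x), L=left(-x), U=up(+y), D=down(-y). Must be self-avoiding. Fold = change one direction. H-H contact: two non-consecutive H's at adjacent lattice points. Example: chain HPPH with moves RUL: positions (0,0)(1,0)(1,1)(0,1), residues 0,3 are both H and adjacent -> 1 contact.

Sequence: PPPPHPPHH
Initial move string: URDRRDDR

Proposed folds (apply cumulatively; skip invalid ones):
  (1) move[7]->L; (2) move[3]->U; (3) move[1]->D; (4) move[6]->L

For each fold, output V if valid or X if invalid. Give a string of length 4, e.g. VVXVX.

Answer: VXXV

Derivation:
Initial: URDRRDDR -> [(0, 0), (0, 1), (1, 1), (1, 0), (2, 0), (3, 0), (3, -1), (3, -2), (4, -2)]
Fold 1: move[7]->L => URDRRDDL VALID
Fold 2: move[3]->U => URDURDDL INVALID (collision), skipped
Fold 3: move[1]->D => UDDRRDDL INVALID (collision), skipped
Fold 4: move[6]->L => URDRRDLL VALID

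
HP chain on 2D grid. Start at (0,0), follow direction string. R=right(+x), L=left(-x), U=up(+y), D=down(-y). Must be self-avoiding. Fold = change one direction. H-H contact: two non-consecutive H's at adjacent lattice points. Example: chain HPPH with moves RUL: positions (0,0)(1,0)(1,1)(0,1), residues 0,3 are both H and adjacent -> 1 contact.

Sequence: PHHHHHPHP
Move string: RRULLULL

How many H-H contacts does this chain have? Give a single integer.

Answer: 1

Derivation:
Positions: [(0, 0), (1, 0), (2, 0), (2, 1), (1, 1), (0, 1), (0, 2), (-1, 2), (-2, 2)]
H-H contact: residue 1 @(1,0) - residue 4 @(1, 1)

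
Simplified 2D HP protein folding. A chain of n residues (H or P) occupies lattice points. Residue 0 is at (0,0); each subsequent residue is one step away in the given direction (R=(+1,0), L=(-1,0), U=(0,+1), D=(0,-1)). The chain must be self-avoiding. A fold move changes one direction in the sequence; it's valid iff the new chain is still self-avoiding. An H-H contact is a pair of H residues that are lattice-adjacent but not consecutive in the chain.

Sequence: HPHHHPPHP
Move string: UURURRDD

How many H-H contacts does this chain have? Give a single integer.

Answer: 0

Derivation:
Positions: [(0, 0), (0, 1), (0, 2), (1, 2), (1, 3), (2, 3), (3, 3), (3, 2), (3, 1)]
No H-H contacts found.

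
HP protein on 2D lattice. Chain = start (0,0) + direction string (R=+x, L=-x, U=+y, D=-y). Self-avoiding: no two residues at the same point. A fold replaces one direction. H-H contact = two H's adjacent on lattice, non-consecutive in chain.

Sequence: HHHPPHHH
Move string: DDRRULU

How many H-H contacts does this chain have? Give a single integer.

Positions: [(0, 0), (0, -1), (0, -2), (1, -2), (2, -2), (2, -1), (1, -1), (1, 0)]
H-H contact: residue 0 @(0,0) - residue 7 @(1, 0)
H-H contact: residue 1 @(0,-1) - residue 6 @(1, -1)

Answer: 2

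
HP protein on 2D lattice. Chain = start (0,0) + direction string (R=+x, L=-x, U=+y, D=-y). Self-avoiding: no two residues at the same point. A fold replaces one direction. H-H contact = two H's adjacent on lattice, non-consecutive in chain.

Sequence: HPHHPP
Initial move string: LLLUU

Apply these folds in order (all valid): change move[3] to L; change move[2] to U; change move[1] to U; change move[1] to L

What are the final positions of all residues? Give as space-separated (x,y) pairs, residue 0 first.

Answer: (0,0) (-1,0) (-2,0) (-2,1) (-3,1) (-3,2)

Derivation:
Initial moves: LLLUU
Fold: move[3]->L => LLLLU (positions: [(0, 0), (-1, 0), (-2, 0), (-3, 0), (-4, 0), (-4, 1)])
Fold: move[2]->U => LLULU (positions: [(0, 0), (-1, 0), (-2, 0), (-2, 1), (-3, 1), (-3, 2)])
Fold: move[1]->U => LUULU (positions: [(0, 0), (-1, 0), (-1, 1), (-1, 2), (-2, 2), (-2, 3)])
Fold: move[1]->L => LLULU (positions: [(0, 0), (-1, 0), (-2, 0), (-2, 1), (-3, 1), (-3, 2)])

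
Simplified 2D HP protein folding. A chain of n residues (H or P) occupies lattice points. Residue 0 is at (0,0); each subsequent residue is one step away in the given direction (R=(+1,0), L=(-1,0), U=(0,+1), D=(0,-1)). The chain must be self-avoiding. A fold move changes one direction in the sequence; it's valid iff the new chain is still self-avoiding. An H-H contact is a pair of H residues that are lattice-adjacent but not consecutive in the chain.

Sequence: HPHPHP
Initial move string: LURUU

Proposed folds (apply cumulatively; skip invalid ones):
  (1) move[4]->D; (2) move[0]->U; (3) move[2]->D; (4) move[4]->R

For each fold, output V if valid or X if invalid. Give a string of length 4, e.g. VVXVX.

Initial: LURUU -> [(0, 0), (-1, 0), (-1, 1), (0, 1), (0, 2), (0, 3)]
Fold 1: move[4]->D => LURUD INVALID (collision), skipped
Fold 2: move[0]->U => UURUU VALID
Fold 3: move[2]->D => UUDUU INVALID (collision), skipped
Fold 4: move[4]->R => UURUR VALID

Answer: XVXV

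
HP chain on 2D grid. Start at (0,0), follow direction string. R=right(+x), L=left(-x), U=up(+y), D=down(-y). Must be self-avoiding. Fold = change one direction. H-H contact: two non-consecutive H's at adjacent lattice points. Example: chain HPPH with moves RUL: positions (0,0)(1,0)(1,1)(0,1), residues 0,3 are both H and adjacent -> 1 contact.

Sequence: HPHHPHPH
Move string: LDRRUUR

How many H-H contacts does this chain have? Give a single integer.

Answer: 2

Derivation:
Positions: [(0, 0), (-1, 0), (-1, -1), (0, -1), (1, -1), (1, 0), (1, 1), (2, 1)]
H-H contact: residue 0 @(0,0) - residue 5 @(1, 0)
H-H contact: residue 0 @(0,0) - residue 3 @(0, -1)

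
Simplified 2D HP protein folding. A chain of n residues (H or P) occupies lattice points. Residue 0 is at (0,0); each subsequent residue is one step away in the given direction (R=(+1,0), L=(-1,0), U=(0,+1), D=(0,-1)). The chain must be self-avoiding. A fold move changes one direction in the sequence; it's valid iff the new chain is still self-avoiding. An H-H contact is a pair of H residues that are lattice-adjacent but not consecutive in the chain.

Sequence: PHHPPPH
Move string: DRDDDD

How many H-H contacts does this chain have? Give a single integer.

Positions: [(0, 0), (0, -1), (1, -1), (1, -2), (1, -3), (1, -4), (1, -5)]
No H-H contacts found.

Answer: 0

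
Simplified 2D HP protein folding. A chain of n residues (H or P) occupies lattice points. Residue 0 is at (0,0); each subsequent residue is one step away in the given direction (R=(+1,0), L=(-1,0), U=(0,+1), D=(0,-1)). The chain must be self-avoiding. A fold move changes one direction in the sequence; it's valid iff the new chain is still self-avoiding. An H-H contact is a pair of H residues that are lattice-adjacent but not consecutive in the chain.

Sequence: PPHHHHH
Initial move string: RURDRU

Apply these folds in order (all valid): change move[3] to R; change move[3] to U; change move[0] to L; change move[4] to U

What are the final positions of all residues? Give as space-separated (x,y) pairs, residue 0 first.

Answer: (0,0) (-1,0) (-1,1) (0,1) (0,2) (0,3) (0,4)

Derivation:
Initial moves: RURDRU
Fold: move[3]->R => RURRRU (positions: [(0, 0), (1, 0), (1, 1), (2, 1), (3, 1), (4, 1), (4, 2)])
Fold: move[3]->U => RURURU (positions: [(0, 0), (1, 0), (1, 1), (2, 1), (2, 2), (3, 2), (3, 3)])
Fold: move[0]->L => LURURU (positions: [(0, 0), (-1, 0), (-1, 1), (0, 1), (0, 2), (1, 2), (1, 3)])
Fold: move[4]->U => LURUUU (positions: [(0, 0), (-1, 0), (-1, 1), (0, 1), (0, 2), (0, 3), (0, 4)])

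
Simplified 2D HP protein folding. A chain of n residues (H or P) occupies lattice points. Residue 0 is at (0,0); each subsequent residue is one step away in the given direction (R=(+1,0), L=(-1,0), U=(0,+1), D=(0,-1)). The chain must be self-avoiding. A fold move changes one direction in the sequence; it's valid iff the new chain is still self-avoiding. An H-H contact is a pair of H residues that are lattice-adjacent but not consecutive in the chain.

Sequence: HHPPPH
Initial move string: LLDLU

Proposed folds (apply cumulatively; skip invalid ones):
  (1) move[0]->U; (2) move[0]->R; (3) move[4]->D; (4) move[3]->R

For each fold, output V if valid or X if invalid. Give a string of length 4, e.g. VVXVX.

Initial: LLDLU -> [(0, 0), (-1, 0), (-2, 0), (-2, -1), (-3, -1), (-3, 0)]
Fold 1: move[0]->U => ULDLU VALID
Fold 2: move[0]->R => RLDLU INVALID (collision), skipped
Fold 3: move[4]->D => ULDLD VALID
Fold 4: move[3]->R => ULDRD INVALID (collision), skipped

Answer: VXVX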